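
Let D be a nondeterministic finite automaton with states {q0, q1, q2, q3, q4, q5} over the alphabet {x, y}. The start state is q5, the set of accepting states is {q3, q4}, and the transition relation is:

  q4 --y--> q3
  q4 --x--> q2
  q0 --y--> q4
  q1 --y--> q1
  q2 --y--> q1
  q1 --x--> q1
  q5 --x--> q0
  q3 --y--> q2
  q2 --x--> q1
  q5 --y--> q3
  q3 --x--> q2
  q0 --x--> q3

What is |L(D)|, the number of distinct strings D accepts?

The useful subgraph on states {q0, q3, q4, q5} is acyclic, so L(D) is finite; the longest accepting path visits 4 useful states, giving maximum string length 3.
Counting accepting paths from q5 by length: 1 of length 1, 2 of length 2, 1 of length 3. Total 4.

4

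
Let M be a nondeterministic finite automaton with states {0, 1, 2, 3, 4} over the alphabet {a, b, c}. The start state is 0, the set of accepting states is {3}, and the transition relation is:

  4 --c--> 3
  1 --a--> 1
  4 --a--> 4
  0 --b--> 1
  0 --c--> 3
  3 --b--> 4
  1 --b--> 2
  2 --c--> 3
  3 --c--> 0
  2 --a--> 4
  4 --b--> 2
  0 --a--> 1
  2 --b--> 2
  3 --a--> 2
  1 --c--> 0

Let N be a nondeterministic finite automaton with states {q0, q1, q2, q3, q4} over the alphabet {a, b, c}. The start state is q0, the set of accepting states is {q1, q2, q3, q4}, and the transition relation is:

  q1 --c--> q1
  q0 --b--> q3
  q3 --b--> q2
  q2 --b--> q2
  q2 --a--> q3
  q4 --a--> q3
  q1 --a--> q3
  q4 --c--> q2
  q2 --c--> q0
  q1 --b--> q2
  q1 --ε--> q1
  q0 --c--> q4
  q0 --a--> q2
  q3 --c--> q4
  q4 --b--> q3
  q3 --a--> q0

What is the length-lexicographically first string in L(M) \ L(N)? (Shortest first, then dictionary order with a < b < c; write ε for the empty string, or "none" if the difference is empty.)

abc

The string abc is accepted by M but not by N.
No shorter string lies in the difference, and abc is the lexicographically first length-3 string in L(M) \ L(N).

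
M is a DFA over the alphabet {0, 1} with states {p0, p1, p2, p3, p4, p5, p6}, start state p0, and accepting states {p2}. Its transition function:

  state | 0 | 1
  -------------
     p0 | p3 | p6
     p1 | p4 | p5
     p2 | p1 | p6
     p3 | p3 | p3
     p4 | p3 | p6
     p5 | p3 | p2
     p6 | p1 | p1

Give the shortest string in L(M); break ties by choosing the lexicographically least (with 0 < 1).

A breadth-first search from p0 reaches an accepting state first via the path p0 → p6 → p1 → p5 → p2 on input 1011.
No string of length < 4 is accepted (BFS exhausts all shorter strings without reaching an accepting state), and 1011 is the lexicographically least accepting string of length 4.

1011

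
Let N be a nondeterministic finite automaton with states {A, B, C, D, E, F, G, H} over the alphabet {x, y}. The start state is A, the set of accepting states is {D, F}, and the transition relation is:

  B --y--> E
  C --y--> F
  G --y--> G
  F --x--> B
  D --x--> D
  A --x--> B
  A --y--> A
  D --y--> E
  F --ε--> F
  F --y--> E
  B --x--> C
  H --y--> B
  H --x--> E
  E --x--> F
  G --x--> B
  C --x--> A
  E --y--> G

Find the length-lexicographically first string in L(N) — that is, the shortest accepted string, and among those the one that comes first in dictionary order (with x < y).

xxy

A breadth-first search from A reaches an accepting state first via the path A → B → C → F on input xxy.
No string of length < 3 is accepted (BFS exhausts all shorter strings without reaching an accepting state), and xxy is the lexicographically least accepting string of length 3.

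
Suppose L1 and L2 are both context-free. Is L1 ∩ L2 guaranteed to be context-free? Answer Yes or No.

{aⁿbⁿcᵐ : m,n≥0} and {aᵐbⁿcⁿ : m,n≥0} are both context-free, but their intersection {aⁿbⁿcⁿ : n≥0} is not (pumping lemma).

No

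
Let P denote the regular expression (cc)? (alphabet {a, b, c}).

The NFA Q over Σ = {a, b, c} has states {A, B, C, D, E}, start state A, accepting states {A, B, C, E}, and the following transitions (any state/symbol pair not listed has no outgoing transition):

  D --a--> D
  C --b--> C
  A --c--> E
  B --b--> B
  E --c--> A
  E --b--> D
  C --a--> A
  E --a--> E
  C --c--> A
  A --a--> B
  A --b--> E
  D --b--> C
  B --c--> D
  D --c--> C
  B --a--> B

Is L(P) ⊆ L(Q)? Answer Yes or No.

Converting the expression P to a DFA (subset construction, then merging equivalent states) gives the minimal DFA with states {p0, p1, p2, p3}, start state p0, accepting states {p0, p3} and transitions p0: a→p1, b→p1, c→p2; p1: a→p1, b→p1, c→p1; p2: a→p1, b→p1, c→p3; p3: a→p1, b→p1, c→p1.
Exploring the product automaton P × Q from the start pair (p0, A), following both machines on each input symbol, reaches 8 state pairs: (p0, A), (p1, B), (p1, E), (p2, E), (p1, D), (p1, A), (p3, A), (p1, C).
P accepts in {p0, p3} and Q accepts in {A, B, C, E}. The reachable pairs whose P-component is accepting are (p0, A), (p3, A); in each of them the Q-component is accepting too, so the product for L(P) \ L(Q) (P-component accepting, Q-component rejecting) has no reachable accepting pair and the difference is empty.
Hence every string in L(P) is also in L(Q).

Yes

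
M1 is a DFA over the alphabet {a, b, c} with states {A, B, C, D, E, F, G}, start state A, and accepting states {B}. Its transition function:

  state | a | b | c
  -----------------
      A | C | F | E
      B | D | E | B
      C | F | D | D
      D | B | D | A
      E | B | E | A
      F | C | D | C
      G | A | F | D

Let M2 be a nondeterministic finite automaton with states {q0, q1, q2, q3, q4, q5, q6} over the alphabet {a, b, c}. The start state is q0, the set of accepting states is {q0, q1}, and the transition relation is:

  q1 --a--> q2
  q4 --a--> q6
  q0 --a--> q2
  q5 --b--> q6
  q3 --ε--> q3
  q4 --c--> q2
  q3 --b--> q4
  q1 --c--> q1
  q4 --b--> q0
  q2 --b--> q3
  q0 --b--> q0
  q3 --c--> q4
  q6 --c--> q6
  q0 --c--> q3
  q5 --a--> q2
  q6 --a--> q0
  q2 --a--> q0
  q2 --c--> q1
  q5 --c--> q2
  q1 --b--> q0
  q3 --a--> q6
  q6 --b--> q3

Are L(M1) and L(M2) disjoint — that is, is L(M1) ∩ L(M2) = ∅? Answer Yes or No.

The string acac is accepted by both M1 and M2.
Hence L(M1) ∩ L(M2) ≠ ∅.

No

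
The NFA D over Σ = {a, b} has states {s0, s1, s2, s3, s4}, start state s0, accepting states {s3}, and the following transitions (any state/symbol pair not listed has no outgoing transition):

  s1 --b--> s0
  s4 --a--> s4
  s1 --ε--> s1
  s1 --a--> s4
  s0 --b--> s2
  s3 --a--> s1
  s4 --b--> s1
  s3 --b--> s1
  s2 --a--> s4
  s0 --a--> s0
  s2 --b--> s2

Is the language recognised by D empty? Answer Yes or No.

Yes

The states reachable from the start state are {s0, s1, s2, s4}.
None of the accepting states {s3} is reachable, so no string is accepted and L(D) = ∅.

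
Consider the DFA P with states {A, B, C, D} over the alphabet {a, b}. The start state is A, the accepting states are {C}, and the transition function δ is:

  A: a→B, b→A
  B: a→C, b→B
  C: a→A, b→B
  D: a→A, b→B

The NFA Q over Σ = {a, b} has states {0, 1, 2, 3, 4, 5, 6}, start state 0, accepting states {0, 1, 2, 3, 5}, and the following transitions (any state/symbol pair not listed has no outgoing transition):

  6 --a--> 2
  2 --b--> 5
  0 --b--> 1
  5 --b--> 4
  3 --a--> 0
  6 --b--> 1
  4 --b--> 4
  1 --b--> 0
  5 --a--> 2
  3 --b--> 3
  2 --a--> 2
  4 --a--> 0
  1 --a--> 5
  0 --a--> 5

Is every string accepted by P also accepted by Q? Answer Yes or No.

Yes

Exploring the product automaton P × Q from the start pair (A, 0), following both machines on each input symbol, reaches 13 state pairs: (A, 0), (B, 5), (A, 1), (C, 2), (B, 4), (A, 2), (C, 0), (B, 2), (A, 5), (B, 1), (A, 4), (C, 5), (B, 0).
P accepts in {C} and Q accepts in {0, 1, 2, 3, 5}. The reachable pairs whose P-component is accepting are (C, 2), (C, 0), (C, 5); in each of them the Q-component is accepting too, so the product for L(P) \ L(Q) (P-component accepting, Q-component rejecting) has no reachable accepting pair and the difference is empty.
Hence every string in L(P) is also in L(Q).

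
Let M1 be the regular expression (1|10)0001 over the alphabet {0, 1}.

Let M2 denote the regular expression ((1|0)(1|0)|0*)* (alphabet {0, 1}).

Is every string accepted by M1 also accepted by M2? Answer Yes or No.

Yes

Converting the expression M1 to a DFA (subset construction, then merging equivalent states) gives the minimal DFA with states {r0, r1, r2, r3, r4, r5, r6, r7}, start state r0, accepting states {r7} and transitions r0: 0→r1, 1→r2; r1: 0→r1, 1→r1; r2: 0→r3, 1→r1; r3: 0→r4, 1→r1; r4: 0→r5, 1→r1; r5: 0→r6, 1→r7; r6: 0→r1, 1→r7; r7: 0→r1, 1→r1.
Converting the expression M2 to a DFA (subset construction, then merging equivalent states) gives the minimal DFA with states {t0, t1, t2}, start state t0, accepting states {t0, t1} and transitions t0: 0→t1, 1→t2; t1: 0→t1, 1→t1; t2: 0→t0, 1→t0.
Exploring the product automaton M1 × M2 from the start pair (r0, t0), following both machines on each input symbol, reaches 10 state pairs: (r0, t0), (r1, t1), (r2, t2), (r3, t0), (r1, t0), (r4, t1), (r1, t2), (r5, t1), (r6, t1), (r7, t1).
M1 accepts in {r7} and M2 accepts in {t0, t1}. The reachable pairs whose M1-component is accepting are (r7, t1); in each of them the M2-component is accepting too, so the product for L(M1) \ L(M2) (M1-component accepting, M2-component rejecting) has no reachable accepting pair and the difference is empty.
Hence every string in L(M1) is also in L(M2).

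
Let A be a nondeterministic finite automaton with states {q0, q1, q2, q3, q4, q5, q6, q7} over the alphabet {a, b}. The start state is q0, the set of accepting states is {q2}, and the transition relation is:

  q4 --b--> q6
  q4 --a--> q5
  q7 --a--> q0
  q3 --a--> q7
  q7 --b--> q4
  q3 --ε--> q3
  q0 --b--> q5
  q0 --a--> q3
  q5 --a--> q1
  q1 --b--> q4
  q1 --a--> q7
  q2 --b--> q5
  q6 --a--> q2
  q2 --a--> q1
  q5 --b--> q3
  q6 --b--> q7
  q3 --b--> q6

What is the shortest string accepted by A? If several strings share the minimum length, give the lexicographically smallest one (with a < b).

A breadth-first search from q0 reaches an accepting state first via the path q0 → q3 → q6 → q2 on input aba.
No string of length < 3 is accepted (BFS exhausts all shorter strings without reaching an accepting state), and aba is the lexicographically least accepting string of length 3.

aba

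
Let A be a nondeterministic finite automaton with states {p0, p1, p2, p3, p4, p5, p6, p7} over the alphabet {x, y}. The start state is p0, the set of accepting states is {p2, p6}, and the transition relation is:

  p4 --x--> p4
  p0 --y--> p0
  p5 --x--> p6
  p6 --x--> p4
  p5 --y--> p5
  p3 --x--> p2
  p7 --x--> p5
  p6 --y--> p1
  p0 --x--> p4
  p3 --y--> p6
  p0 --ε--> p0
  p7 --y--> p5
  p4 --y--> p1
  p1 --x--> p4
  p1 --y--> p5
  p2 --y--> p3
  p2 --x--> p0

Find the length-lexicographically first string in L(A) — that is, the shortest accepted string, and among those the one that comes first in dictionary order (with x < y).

xyyx

A breadth-first search from p0 reaches an accepting state first via the path p0 → p4 → p1 → p5 → p6 on input xyyx.
No string of length < 4 is accepted (BFS exhausts all shorter strings without reaching an accepting state), and xyyx is the lexicographically least accepting string of length 4.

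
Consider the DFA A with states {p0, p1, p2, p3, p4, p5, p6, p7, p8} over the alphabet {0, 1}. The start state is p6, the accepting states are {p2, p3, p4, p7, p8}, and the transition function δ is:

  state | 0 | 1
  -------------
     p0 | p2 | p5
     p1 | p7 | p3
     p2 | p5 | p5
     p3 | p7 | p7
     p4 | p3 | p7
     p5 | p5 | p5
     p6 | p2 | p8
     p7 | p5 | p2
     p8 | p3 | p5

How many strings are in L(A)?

7

The useful subgraph on states {p2, p3, p6, p7, p8} is acyclic, so L(A) is finite; the longest accepting path visits 5 useful states, giving maximum string length 4.
Counting accepting paths from p6 by length: 2 of length 1, 1 of length 2, 2 of length 3, 2 of length 4. Total 7.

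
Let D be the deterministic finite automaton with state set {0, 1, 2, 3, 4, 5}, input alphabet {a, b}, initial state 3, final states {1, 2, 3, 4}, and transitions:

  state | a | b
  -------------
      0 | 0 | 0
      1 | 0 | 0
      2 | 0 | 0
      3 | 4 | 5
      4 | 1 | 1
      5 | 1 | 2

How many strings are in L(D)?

The useful subgraph on states {1, 2, 3, 4, 5} is acyclic, so L(D) is finite; the longest accepting path visits 3 useful states, giving maximum string length 2.
Counting accepting paths from 3 by length: 1 of length 0, 1 of length 1, 4 of length 2. Total 6.

6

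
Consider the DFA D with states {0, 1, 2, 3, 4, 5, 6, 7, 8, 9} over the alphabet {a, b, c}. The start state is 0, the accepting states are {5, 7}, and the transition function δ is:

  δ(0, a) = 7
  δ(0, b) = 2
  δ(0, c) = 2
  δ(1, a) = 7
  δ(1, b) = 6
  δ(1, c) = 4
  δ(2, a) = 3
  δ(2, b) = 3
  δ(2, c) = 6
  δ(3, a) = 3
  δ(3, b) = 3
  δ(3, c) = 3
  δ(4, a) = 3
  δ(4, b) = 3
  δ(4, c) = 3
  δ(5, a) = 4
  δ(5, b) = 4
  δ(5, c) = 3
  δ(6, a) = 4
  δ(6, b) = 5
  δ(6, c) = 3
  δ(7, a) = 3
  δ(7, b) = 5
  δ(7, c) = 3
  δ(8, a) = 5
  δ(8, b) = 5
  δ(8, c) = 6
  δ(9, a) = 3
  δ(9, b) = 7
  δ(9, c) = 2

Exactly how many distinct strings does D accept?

4

The useful subgraph on states {0, 2, 5, 6, 7} is acyclic, so L(D) is finite; the longest accepting path visits 4 useful states, giving maximum string length 3.
Counting accepting paths from 0 by length: 1 of length 1, 1 of length 2, 2 of length 3. Total 4.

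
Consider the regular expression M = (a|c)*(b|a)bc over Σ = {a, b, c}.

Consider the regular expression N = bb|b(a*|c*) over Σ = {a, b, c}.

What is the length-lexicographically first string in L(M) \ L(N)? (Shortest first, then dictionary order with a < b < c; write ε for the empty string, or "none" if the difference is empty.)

The string abc is accepted by M but not by N.
No shorter string lies in the difference, and abc is the lexicographically first length-3 string in L(M) \ L(N).

abc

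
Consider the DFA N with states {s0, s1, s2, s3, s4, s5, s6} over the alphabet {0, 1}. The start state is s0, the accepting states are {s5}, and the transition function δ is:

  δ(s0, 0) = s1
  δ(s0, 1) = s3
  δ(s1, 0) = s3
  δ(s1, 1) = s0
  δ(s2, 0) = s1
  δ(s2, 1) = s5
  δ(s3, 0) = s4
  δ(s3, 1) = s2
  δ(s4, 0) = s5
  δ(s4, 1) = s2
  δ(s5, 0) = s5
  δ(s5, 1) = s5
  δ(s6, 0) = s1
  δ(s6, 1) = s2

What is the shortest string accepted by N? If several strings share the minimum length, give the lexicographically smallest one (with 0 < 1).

100

A breadth-first search from s0 reaches an accepting state first via the path s0 → s3 → s4 → s5 on input 100.
No string of length < 3 is accepted (BFS exhausts all shorter strings without reaching an accepting state), and 100 is the lexicographically least accepting string of length 3.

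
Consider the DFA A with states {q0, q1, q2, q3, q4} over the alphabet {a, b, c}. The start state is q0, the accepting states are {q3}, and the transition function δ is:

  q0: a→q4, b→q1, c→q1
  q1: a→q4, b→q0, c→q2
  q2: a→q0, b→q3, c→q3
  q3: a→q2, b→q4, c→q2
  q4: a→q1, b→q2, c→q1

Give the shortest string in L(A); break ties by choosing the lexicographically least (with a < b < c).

A breadth-first search from q0 reaches an accepting state first via the path q0 → q4 → q2 → q3 on input abb.
No string of length < 3 is accepted (BFS exhausts all shorter strings without reaching an accepting state), and abb is the lexicographically least accepting string of length 3.

abb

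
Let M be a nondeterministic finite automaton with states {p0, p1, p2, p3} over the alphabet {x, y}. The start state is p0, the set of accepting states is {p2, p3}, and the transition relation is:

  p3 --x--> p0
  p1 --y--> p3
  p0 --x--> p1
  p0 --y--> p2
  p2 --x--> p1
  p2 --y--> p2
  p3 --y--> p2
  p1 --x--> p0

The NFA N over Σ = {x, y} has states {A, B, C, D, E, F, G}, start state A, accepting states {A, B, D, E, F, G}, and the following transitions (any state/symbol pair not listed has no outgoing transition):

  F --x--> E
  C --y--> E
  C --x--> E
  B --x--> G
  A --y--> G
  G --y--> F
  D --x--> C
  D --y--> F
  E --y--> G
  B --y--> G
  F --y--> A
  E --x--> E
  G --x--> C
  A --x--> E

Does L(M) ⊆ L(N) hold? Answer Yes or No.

Exploring the product automaton M × N from the start pair (p0, A), following both machines on each input symbol, reaches 11 state pairs: (p0, A), (p1, E), (p2, G), (p0, E), (p3, G), (p1, C), (p2, F), (p0, C), (p3, E), (p2, A), (p2, E).
M accepts in {p2, p3} and N accepts in {A, B, D, E, F, G}. The reachable pairs whose M-component is accepting are (p2, G), (p3, G), (p2, F), (p3, E), (p2, A), (p2, E); in each of them the N-component is accepting too, so the product for L(M) \ L(N) (M-component accepting, N-component rejecting) has no reachable accepting pair and the difference is empty.
Hence every string in L(M) is also in L(N).

Yes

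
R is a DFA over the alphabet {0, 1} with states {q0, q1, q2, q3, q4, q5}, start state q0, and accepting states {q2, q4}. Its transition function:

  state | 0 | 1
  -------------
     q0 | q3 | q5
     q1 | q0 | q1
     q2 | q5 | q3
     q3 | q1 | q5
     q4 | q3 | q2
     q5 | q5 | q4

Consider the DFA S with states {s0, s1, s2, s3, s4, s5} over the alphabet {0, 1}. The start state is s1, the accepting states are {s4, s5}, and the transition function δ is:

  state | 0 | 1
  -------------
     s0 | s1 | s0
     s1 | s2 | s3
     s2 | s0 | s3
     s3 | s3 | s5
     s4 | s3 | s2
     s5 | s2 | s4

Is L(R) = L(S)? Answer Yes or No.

Yes

Exploring the product automaton R × S from the start pair (q0, s1), following both machines on each input symbol, reaches 6 state pairs: (q0, s1), (q3, s2), (q5, s3), (q1, s0), (q4, s5), (q2, s4).
R accepts in {q2, q4} and S accepts in {s4, s5}. In every reachable pair the two components are either both accepting — (q4, s5), (q2, s4) — or both non-accepting, so no string is accepted by exactly one of the machines: L(R) \ L(S) and L(S) \ L(R) are both empty.
Hence every string is accepted by R iff it is accepted by S, and the two languages coincide.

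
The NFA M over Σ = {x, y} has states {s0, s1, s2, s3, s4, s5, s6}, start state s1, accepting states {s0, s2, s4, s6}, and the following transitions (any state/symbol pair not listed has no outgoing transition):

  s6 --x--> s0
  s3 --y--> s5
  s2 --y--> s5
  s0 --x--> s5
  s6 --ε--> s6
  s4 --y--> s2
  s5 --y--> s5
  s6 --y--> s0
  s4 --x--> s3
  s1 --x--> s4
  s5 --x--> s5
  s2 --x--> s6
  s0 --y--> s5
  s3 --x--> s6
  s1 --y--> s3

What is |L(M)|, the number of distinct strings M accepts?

The useful subgraph on states {s0, s1, s2, s3, s4, s6} is acyclic, so L(M) is finite; the longest accepting path visits 5 useful states, giving maximum string length 4.
Counting accepting paths from s1 by length: 1 of length 1, 2 of length 2, 4 of length 3, 4 of length 4. Total 11.

11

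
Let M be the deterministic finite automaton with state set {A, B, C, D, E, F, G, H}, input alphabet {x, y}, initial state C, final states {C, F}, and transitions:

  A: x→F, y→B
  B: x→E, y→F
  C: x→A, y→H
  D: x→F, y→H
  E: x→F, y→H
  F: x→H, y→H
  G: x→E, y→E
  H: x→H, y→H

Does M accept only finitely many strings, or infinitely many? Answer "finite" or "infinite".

finite

The useful states (reachable from C and able to reach an accepting state) are {A, B, C, E, F}.
Restricted to these states the transition graph has no cycle, so every accepting path has bounded length and L is finite.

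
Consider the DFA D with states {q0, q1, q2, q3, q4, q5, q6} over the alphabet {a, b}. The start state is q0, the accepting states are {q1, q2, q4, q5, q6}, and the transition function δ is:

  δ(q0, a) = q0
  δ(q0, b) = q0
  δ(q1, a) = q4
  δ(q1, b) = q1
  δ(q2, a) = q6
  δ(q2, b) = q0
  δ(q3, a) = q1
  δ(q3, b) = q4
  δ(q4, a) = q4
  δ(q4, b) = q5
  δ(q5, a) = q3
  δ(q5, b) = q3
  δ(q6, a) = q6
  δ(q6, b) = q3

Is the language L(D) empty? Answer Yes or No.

Yes

The states reachable from the start state are {q0}.
None of the accepting states {q1, q2, q4, q5, q6} is reachable, so no string is accepted and L(D) = ∅.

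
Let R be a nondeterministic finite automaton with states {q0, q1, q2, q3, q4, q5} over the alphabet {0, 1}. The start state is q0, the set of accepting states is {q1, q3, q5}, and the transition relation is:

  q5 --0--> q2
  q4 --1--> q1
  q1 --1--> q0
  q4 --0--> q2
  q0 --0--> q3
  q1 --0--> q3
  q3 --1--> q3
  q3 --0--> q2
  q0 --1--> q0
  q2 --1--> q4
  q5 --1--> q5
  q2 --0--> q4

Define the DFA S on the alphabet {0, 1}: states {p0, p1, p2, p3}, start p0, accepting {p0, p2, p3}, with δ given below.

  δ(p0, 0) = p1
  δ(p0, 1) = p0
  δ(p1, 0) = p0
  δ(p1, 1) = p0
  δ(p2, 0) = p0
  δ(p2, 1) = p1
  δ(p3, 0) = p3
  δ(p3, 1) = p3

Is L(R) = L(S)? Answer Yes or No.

No

The string 0 is accepted by R but rejected by S.
So L(R) ≠ L(S).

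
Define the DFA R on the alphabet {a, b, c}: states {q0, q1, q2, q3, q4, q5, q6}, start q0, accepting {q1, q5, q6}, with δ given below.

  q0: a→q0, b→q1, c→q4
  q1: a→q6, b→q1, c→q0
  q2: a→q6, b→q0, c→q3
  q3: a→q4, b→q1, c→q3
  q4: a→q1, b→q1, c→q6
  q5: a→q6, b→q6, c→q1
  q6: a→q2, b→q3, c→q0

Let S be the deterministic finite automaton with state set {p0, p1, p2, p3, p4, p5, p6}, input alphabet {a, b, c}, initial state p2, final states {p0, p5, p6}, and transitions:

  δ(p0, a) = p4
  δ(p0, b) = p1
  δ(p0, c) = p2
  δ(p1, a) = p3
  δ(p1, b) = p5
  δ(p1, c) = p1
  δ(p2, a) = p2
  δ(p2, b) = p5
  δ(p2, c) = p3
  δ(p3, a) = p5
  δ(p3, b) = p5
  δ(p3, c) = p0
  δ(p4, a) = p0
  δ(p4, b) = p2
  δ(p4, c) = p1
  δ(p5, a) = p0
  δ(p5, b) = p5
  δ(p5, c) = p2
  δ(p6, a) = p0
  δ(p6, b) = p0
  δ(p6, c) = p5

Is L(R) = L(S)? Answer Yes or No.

Exploring the product automaton R × S from the start pair (q0, p2), following both machines on each input symbol, reaches 6 state pairs: (q0, p2), (q1, p5), (q4, p3), (q6, p0), (q2, p4), (q3, p1).
R accepts in {q1, q5, q6} and S accepts in {p0, p5, p6}. In every reachable pair the two components are either both accepting — (q1, p5), (q6, p0) — or both non-accepting, so no string is accepted by exactly one of the machines: L(R) \ L(S) and L(S) \ L(R) are both empty.
Hence every string is accepted by R iff it is accepted by S, and the two languages coincide.

Yes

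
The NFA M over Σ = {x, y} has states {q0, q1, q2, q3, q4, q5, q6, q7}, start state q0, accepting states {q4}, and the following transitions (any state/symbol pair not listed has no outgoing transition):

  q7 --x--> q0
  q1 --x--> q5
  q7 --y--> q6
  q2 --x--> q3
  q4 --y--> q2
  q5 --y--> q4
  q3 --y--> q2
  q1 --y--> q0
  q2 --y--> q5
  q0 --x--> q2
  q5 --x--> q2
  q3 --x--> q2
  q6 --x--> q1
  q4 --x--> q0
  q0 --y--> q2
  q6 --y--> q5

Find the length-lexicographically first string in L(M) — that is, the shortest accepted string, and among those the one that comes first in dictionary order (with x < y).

A breadth-first search from q0 reaches an accepting state first via the path q0 → q2 → q5 → q4 on input xyy.
No string of length < 3 is accepted (BFS exhausts all shorter strings without reaching an accepting state), and xyy is the lexicographically least accepting string of length 3.

xyy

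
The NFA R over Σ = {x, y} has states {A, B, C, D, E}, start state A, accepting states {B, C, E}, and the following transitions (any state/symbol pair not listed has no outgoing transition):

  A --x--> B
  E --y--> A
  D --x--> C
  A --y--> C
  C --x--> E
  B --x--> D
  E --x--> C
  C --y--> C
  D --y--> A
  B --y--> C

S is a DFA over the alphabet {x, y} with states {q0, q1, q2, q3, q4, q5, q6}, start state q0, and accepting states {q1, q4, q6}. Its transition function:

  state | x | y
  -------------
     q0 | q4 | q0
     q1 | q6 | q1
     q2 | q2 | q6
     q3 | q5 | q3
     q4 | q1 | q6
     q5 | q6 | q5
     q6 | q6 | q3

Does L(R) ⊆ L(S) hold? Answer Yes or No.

No

The string y is in L(R) but not in L(S).
So L(R) ⊄ L(S).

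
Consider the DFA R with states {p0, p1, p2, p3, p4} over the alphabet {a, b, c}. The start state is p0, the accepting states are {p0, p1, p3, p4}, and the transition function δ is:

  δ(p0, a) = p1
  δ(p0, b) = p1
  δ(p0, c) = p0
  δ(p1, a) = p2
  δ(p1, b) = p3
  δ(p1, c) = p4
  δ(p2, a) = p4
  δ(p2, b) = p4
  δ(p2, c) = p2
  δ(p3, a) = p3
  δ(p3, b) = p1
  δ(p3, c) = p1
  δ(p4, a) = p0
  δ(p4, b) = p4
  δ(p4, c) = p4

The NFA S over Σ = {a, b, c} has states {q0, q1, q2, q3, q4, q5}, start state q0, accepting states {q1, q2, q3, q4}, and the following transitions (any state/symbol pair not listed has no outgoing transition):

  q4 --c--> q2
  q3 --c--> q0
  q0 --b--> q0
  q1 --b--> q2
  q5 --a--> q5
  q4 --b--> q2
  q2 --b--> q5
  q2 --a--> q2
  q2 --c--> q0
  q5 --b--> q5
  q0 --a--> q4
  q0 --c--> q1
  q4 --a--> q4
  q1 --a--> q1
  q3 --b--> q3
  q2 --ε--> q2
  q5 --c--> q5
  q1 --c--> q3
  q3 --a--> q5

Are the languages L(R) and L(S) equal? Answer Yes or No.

The empty string ε is accepted by R but rejected by S.
So L(R) ≠ L(S).

No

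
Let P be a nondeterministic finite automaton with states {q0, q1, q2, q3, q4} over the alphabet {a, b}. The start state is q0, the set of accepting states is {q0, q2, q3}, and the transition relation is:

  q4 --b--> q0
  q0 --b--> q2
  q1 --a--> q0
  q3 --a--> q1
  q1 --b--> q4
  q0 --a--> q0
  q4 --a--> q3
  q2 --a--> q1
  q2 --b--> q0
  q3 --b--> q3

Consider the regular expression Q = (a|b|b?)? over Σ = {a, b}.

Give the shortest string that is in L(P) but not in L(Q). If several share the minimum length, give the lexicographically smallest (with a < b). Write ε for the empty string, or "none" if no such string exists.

aa

The string aa is accepted by P but not by Q.
No shorter string lies in the difference, and aa is the lexicographically first length-2 string in L(P) \ L(Q).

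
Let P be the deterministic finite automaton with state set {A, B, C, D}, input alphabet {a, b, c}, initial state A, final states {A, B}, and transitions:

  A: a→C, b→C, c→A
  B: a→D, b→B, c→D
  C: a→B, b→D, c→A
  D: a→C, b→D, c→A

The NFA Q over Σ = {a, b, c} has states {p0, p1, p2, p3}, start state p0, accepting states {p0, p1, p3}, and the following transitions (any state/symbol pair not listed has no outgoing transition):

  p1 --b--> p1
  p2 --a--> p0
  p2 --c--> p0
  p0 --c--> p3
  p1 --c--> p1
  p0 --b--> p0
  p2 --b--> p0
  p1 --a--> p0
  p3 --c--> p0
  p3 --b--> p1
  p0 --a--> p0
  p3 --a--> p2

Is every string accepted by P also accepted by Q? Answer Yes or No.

Exploring the product automaton P × Q from the start pair (A, p0), following both machines on each input symbol, reaches 10 state pairs: (A, p0), (C, p0), (A, p3), (B, p0), (D, p0), (C, p2), (C, p1), (D, p3), (D, p1), (A, p1).
P accepts in {A, B} and Q accepts in {p0, p1, p3}. The reachable pairs whose P-component is accepting are (A, p0), (A, p3), (B, p0), (A, p1); in each of them the Q-component is accepting too, so the product for L(P) \ L(Q) (P-component accepting, Q-component rejecting) has no reachable accepting pair and the difference is empty.
Hence every string in L(P) is also in L(Q).

Yes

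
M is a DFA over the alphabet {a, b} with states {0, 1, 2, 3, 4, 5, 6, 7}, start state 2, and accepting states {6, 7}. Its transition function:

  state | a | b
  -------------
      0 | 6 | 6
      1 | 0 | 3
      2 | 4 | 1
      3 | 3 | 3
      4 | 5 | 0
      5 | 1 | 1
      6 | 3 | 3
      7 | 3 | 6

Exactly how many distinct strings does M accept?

The useful subgraph on states {0, 1, 2, 4, 5, 6} is acyclic, so L(M) is finite; the longest accepting path visits 6 useful states, giving maximum string length 5.
Counting accepting paths from 2 by length: 4 of length 3, 4 of length 5. Total 8.

8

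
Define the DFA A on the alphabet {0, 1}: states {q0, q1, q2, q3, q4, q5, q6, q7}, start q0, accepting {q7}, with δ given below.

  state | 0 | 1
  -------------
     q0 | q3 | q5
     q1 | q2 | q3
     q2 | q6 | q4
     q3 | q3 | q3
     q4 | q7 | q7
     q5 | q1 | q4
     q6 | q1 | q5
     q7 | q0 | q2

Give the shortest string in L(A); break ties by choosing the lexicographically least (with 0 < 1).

110

A breadth-first search from q0 reaches an accepting state first via the path q0 → q5 → q4 → q7 on input 110.
No string of length < 3 is accepted (BFS exhausts all shorter strings without reaching an accepting state), and 110 is the lexicographically least accepting string of length 3.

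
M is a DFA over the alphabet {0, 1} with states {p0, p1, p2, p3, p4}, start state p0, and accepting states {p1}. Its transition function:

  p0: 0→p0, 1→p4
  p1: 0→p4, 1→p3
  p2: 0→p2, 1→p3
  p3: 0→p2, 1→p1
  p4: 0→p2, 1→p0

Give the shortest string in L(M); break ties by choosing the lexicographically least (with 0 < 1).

A breadth-first search from p0 reaches an accepting state first via the path p0 → p4 → p2 → p3 → p1 on input 1011.
No string of length < 4 is accepted (BFS exhausts all shorter strings without reaching an accepting state), and 1011 is the lexicographically least accepting string of length 4.

1011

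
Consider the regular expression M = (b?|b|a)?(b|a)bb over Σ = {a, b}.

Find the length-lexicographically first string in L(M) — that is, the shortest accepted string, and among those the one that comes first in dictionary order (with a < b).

By inspection of the expression, no string of length less than 3 matches, and abb is the lexicographically first match of length 3.

abb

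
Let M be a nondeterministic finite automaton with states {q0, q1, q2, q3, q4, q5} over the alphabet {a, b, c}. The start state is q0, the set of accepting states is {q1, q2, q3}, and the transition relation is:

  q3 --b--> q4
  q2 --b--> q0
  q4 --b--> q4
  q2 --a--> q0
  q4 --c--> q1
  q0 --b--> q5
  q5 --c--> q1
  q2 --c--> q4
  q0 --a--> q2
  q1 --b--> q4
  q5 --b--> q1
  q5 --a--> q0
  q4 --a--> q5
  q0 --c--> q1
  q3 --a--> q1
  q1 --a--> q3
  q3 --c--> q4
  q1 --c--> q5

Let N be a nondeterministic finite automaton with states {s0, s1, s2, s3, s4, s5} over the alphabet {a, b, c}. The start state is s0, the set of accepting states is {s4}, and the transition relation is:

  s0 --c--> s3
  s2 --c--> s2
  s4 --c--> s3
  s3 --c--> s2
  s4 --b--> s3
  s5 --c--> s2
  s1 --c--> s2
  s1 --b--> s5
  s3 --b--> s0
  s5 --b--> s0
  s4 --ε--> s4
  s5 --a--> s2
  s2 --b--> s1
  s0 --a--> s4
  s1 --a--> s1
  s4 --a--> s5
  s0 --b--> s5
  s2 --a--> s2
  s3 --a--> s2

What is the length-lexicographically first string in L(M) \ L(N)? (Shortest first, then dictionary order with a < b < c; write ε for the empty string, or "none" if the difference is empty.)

The string c is accepted by M but not by N.
No shorter string lies in the difference, and c is the lexicographically first length-1 string in L(M) \ L(N).

c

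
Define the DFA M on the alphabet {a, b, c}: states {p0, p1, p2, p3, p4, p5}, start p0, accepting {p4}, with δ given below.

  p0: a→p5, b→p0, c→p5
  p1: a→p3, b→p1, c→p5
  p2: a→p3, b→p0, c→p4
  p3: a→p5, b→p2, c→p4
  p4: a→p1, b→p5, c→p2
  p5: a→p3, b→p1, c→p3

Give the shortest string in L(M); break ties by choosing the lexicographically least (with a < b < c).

aac

A breadth-first search from p0 reaches an accepting state first via the path p0 → p5 → p3 → p4 on input aac.
No string of length < 3 is accepted (BFS exhausts all shorter strings without reaching an accepting state), and aac is the lexicographically least accepting string of length 3.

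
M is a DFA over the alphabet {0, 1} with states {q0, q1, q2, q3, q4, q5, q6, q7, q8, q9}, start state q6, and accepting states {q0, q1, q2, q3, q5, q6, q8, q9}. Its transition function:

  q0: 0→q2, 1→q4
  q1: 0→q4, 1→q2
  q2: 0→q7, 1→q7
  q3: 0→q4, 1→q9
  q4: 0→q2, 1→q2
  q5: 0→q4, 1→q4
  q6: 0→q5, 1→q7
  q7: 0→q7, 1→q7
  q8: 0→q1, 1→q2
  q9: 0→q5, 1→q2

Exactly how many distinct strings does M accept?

6

The useful subgraph on states {q2, q4, q5, q6} is acyclic, so L(M) is finite; the longest accepting path visits 4 useful states, giving maximum string length 3.
Counting accepting paths from q6 by length: 1 of length 0, 1 of length 1, 4 of length 3. Total 6.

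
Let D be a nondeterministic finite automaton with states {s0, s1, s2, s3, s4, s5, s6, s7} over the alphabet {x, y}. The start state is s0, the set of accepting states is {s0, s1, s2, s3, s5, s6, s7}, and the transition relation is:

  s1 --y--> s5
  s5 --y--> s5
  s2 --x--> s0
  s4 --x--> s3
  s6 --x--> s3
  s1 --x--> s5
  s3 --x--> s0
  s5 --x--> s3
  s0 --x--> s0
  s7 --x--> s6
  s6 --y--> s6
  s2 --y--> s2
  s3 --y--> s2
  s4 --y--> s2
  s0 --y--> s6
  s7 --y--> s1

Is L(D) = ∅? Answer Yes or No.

No

The empty string ε is accepted: the run s0 ends in the accepting state s0.
Since at least one string is accepted, L(D) is not empty.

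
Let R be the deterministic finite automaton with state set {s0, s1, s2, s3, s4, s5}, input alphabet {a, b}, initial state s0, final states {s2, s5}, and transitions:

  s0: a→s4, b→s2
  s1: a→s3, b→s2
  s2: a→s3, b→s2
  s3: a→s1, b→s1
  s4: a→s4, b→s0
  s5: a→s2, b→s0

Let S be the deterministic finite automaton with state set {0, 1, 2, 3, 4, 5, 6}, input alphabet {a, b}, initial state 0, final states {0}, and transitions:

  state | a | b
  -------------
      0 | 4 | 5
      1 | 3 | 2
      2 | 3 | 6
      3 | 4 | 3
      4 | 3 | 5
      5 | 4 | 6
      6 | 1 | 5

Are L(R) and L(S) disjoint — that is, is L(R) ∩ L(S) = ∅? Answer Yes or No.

Yes

Exploring the product automaton R × S from the start pair (s0, 0), following both machines on each input symbol, reaches 15 state pairs: (s0, 0), (s4, 4), (s2, 5), (s4, 3), (s0, 5), (s3, 4), (s2, 6), (s0, 3), (s1, 3), (s1, 5), (s3, 1), (s2, 3), (s1, 2), (s3, 3), (s1, 4).
R accepts in {s2, s5} and S accepts in {0}; no reachable pair has both components accepting, so no string drives both machines to acceptance simultaneously and L(R) ∩ L(S) = ∅.
So no string is accepted by both, and the intersection is empty.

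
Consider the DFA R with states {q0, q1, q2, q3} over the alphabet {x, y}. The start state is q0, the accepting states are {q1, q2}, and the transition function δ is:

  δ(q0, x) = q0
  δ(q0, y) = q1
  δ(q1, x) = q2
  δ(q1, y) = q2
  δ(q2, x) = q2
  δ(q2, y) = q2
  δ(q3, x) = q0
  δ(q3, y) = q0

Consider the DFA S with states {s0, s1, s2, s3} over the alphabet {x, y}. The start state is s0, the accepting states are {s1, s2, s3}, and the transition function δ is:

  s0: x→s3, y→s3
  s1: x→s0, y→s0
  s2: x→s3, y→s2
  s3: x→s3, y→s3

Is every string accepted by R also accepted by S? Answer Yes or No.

Exploring the product automaton R × S from the start pair (q0, s0), following both machines on each input symbol, reaches 4 state pairs: (q0, s0), (q0, s3), (q1, s3), (q2, s3).
R accepts in {q1, q2} and S accepts in {s1, s2, s3}. The reachable pairs whose R-component is accepting are (q1, s3), (q2, s3); in each of them the S-component is accepting too, so the product for L(R) \ L(S) (R-component accepting, S-component rejecting) has no reachable accepting pair and the difference is empty.
Hence every string in L(R) is also in L(S).

Yes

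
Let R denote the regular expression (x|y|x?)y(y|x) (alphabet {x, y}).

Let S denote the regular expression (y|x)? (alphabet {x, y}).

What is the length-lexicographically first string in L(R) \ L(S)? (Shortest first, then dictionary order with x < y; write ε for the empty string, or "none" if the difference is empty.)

yx

The string yx is accepted by R but not by S.
No shorter string lies in the difference, and yx is the lexicographically first length-2 string in L(R) \ L(S).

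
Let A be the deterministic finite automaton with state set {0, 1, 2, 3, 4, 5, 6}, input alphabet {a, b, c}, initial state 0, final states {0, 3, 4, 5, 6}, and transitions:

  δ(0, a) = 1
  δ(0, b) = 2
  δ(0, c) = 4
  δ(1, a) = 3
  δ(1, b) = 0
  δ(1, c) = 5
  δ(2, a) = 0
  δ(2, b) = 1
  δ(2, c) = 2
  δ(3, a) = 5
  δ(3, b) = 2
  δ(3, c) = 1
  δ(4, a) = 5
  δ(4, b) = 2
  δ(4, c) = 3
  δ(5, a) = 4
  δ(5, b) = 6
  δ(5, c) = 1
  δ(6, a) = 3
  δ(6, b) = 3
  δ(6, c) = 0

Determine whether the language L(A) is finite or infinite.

State 0 is reachable from the start and can reach an accepting state, and it lies on the cycle 0 → 1 → 0.
Traversing that cycle any number of times yields accepted strings of unbounded length, so the language is infinite.

infinite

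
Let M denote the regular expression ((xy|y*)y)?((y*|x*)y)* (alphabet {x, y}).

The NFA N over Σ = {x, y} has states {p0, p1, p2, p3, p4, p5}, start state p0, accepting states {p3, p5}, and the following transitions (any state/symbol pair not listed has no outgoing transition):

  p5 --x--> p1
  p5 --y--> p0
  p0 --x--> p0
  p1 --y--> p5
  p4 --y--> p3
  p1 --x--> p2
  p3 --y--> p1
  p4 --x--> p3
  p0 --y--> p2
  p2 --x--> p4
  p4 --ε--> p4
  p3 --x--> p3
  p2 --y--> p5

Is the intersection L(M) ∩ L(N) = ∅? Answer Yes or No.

No

The string yy is accepted by both M and N.
Hence L(M) ∩ L(N) ≠ ∅.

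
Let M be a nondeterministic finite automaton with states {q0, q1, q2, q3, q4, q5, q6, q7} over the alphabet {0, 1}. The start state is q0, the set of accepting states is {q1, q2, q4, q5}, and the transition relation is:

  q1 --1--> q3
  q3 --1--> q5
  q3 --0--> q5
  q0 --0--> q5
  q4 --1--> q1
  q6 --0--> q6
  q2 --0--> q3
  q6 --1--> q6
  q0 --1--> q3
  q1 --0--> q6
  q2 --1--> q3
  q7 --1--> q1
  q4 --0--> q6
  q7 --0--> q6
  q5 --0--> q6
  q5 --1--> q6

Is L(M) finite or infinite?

The useful states (reachable from q0 and able to reach an accepting state) are {q0, q3, q5}.
Restricted to these states the transition graph has no cycle, so every accepting path has bounded length and L is finite.

finite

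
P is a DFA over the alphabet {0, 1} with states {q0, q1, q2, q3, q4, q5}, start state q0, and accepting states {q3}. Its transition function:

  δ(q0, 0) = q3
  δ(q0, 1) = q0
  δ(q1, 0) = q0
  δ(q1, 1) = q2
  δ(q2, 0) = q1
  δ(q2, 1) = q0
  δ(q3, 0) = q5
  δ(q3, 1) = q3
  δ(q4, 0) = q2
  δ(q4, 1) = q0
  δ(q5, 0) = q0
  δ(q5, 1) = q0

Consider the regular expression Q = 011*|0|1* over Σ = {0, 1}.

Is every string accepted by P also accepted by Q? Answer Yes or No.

The string 10 is in L(P) but not in L(Q).
So L(P) ⊄ L(Q).

No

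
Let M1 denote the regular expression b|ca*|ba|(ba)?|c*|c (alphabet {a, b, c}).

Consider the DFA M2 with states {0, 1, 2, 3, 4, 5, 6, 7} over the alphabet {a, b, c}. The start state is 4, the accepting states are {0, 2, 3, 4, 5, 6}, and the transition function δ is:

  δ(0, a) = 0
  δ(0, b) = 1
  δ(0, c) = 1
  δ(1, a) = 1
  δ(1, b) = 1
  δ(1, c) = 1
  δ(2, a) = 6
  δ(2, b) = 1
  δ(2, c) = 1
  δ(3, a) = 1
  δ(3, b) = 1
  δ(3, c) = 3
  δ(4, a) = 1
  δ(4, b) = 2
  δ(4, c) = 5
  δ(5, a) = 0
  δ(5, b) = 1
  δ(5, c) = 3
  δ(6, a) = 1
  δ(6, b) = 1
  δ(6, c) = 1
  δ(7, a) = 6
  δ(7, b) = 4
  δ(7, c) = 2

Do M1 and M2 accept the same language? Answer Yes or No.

Converting the expression M1 to a DFA (subset construction, then merging equivalent states) gives the minimal DFA with states {r0, r1, r2, r3, r4, r5, r6}, start state r0, accepting states {r0, r2, r3, r4, r5, r6} and transitions r0: a→r1, b→r2, c→r3; r1: a→r1, b→r1, c→r1; r2: a→r4, b→r1, c→r1; r3: a→r5, b→r1, c→r6; r4: a→r1, b→r1, c→r1; r5: a→r5, b→r1, c→r1; r6: a→r1, b→r1, c→r6.
Exploring the product automaton M1 × M2 from the start pair (r0, 4), following both machines on each input symbol, reaches 7 state pairs: (r0, 4), (r1, 1), (r2, 2), (r3, 5), (r4, 6), (r5, 0), (r6, 3).
M1 accepts in {r0, r2, r3, r4, r5, r6} and M2 accepts in {0, 2, 3, 4, 5, 6}. In every reachable pair the two components are either both accepting — (r0, 4), (r2, 2), (r3, 5), (r4, 6), (r5, 0), (r6, 3) — or both non-accepting, so no string is accepted by exactly one of the machines: L(M1) \ L(M2) and L(M2) \ L(M1) are both empty.
Hence every string is accepted by M1 iff it is accepted by M2, and the two languages coincide.

Yes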